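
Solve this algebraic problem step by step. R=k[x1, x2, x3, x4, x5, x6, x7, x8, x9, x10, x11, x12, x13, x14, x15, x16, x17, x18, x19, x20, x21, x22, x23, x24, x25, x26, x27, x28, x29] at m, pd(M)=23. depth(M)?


pd+depth=depth(R)=29
depth=29-23=6


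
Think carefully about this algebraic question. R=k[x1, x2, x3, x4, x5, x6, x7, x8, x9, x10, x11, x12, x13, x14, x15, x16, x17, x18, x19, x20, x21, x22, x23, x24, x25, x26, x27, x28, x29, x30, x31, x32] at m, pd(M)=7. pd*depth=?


pd+depth=32
depth=32-7=25
pd*depth=7*25=175


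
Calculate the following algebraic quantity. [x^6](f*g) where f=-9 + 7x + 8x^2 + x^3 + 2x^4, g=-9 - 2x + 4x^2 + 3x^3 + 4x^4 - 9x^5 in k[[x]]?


[x^6] = sum a_i*b_j, i+j=6
  7*-9=-63
  8*4=32
  1*3=3
  2*4=8
Sum=-20


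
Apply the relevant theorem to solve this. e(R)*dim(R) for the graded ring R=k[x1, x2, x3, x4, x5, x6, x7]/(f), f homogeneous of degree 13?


e(R)=deg(f)=13, dim(R)=7-1=6
e*dim=13*6=78


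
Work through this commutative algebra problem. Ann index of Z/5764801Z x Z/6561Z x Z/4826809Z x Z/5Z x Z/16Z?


Exponent = lcm of the cyclic orders; pairwise coprime => product.
7^8*3^8*13^6*5^1*2^4=5764801*6561*4826809*5*16=14605097437552723920


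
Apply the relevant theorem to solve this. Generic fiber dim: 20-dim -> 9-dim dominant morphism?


dim(fiber)=dim(X)-dim(Y)=20-9=11


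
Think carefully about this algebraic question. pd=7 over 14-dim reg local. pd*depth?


pd+depth=14
depth=14-7=7
pd*depth=7*7=49


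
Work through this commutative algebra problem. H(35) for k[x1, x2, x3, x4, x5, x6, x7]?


C(d+n-1,n-1)=C(41,6)=4496388


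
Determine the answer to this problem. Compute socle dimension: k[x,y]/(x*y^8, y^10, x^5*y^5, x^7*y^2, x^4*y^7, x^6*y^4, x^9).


Socle = ann(m) = span of standard monomials u with x*u, y*u in I (staircase corners).
Minimal generators: x^9, x^7*y^2, x^6*y^4, x^5*y^5, x^4*y^7, x*y^8, y^10
Corners: y^9, x^3y^7, x^4y^6, x^5y^4, x^6y^3, x^8y
Socle dim=6


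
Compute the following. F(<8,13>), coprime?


gcd(8,13)=1 => F=ab-a-b=8*13-8-13=104-21=83


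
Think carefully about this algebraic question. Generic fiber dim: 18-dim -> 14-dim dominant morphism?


dim(fiber)=dim(X)-dim(Y)=18-14=4


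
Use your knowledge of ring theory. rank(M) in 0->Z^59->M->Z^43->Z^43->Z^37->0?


Alt sum=0:
(-1)^0*59 + (-1)^1*? + (-1)^2*43 + (-1)^3*43 + (-1)^4*37=0
rank(M)=96


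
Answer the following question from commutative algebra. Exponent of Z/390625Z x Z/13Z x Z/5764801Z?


Exponent = lcm of the cyclic orders; pairwise coprime => product.
5^8*13^1*7^8=390625*13*5764801=29274380078125


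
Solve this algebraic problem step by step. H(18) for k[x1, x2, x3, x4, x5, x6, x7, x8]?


C(d+n-1,n-1)=C(25,7)=480700


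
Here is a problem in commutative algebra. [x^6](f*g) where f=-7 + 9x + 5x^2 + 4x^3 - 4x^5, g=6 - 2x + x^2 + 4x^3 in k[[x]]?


[x^6] = sum a_i*b_j, i+j=6
  4*4=16
  -4*-2=8
Sum=24


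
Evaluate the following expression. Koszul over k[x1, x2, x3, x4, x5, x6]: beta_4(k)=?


C(n,i)=C(6,4)=15


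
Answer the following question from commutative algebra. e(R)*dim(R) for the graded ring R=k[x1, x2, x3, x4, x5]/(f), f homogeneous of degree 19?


e(R)=deg(f)=19, dim(R)=5-1=4
e*dim=19*4=76


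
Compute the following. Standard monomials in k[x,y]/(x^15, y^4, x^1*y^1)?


k[x,y]/I, I = (x^15, y^4, x^1*y^1)
Rect: 15x4=60. Corner: (15-1)x(4-1)=42.
dim = 60-42 = 18


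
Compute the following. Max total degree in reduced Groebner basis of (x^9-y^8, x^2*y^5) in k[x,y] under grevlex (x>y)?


LT(f1)=x^9, LT(f2)=x^2y^5, lcm=x^9y^5
S(f1,f2) = y^5*f1 - x^7*f2 = -y^13
Reduced GB = {f1, f2, y^13}; degrees 9, 7, 13
Max = 13


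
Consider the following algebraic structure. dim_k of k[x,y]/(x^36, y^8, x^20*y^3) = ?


k[x,y]/I, I = (x^36, y^8, x^20*y^3)
Rect: 36x8=288. Corner: (36-20)x(8-3)=80.
dim = 288-80 = 208


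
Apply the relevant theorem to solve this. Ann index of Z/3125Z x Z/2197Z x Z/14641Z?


Exponent = lcm of the cyclic orders; pairwise coprime => product.
5^5*13^3*11^4=3125*2197*14641=100519615625


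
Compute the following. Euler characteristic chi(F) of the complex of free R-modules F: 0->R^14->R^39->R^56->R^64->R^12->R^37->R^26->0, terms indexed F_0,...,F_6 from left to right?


chi = sum (-1)^i * rank:
(-1)^0*14=14
(-1)^1*39=-39
(-1)^2*56=56
(-1)^3*64=-64
(-1)^4*12=12
(-1)^5*37=-37
(-1)^6*26=26
chi=-32


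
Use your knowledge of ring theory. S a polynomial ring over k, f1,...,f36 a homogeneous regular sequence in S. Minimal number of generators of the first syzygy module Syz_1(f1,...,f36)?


Regular sequence => Koszul complex is the minimal free resolution.
Syz_1 minimally generated by Koszul relations f_i*e_j - f_j*e_i (i<j): mu(Syz_1) = beta_2 = C(m,2) = m(m-1)/2
m=36
36*35/2 = 630


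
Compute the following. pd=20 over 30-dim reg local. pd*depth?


pd+depth=30
depth=30-20=10
pd*depth=20*10=200


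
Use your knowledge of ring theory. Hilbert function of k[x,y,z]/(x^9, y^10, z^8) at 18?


Need i<9, j<10, k<8 with i+j+k=18.
For each i, j ranges over max(0,18-i-7)..min(9,18-i):
  i=0: j in [11,9] -> 0
  i=1: j in [10,9] -> 0
  i=2: j in [9,9] -> 1
  i=3: j in [8,9] -> 2
  i=4: j in [7,9] -> 3
  i=5: j in [6,9] -> 4
  i=6: j in [5,9] -> 5
  i=7: j in [4,9] -> 6
  i=8: j in [3,9] -> 7
H(18) = 0+0+1+2+3+4+5+6+7 = 28


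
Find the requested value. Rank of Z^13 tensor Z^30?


rank(M(x)N) = rank(M)*rank(N)
13*30 = 390


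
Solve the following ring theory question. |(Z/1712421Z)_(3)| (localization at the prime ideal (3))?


3-primary part: 1712421=3^10*29
Size=3^10=59049


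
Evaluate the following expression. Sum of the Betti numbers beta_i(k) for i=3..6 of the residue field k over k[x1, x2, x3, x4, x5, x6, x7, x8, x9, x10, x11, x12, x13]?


Koszul resolution: beta_i(k)=C(n,i), n=13
C(13,3)=286, C(13,4)=715, C(13,5)=1287, C(13,6)=1716
Sum=4004


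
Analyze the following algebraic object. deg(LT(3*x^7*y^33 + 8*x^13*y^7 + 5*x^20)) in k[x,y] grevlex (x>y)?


LT: 3*x^7*y^33
deg_x=7, deg_y=33
Total=7+33=40


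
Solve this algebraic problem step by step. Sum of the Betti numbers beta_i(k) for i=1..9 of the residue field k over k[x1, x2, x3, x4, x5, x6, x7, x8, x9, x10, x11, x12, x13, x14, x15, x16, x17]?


Koszul resolution: beta_i(k)=C(n,i), n=17
C(17,1)=17, C(17,2)=136, C(17,3)=680, C(17,4)=2380, C(17,5)=6188, C(17,6)=12376, C(17,7)=19448, C(17,8)=24310, C(17,9)=24310
Sum=89845


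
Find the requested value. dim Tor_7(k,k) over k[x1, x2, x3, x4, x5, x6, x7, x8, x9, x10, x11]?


Koszul: C(n,i)=C(11,7)=330


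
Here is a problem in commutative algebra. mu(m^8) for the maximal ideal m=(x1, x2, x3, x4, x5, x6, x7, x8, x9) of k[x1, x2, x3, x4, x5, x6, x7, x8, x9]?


Graded Nakayama: mu(m^d) = dim_k (m^d/m^(d+1)) = #degree-8 monomials in 9 vars
C(n+d-1,d)=C(16,8)=12870


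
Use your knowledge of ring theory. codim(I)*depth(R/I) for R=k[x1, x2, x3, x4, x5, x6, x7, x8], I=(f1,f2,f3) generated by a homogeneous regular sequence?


codim=3, depth=dim(R/I)=8-3=5
Product=3*5=15


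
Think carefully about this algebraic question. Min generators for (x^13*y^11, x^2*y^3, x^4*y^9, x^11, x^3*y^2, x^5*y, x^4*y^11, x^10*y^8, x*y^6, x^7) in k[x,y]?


Remove redundant (divisible by others).
x^4*y^11 redundant.
x^11 redundant.
x^10*y^8 redundant.
x^13*y^11 redundant.
x^4*y^9 redundant.
Min: x^7, x^5*y, x^3*y^2, x^2*y^3, x*y^6
Count=5


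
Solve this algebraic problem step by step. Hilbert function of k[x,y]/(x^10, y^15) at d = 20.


k[x,y], I = (x^10, y^15), d = 20
Need i < 10 and d-i < 15.
Range: 6 <= i <= 9.
H(20) = 4


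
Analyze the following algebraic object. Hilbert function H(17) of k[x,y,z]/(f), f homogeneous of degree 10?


C(19,2)-C(9,2)=171-36=135


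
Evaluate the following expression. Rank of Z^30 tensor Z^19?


rank(M(x)N) = rank(M)*rank(N)
30*19 = 570


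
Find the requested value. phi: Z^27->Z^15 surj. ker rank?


rank(ker) = 27-15 = 12


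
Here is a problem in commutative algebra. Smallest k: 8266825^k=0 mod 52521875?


8266825^k mod 52521875:
k=1: 8266825
k=2: 34790000
k=3: 39659375
k=4: 22509375
k=5: 0
First zero at k = 5


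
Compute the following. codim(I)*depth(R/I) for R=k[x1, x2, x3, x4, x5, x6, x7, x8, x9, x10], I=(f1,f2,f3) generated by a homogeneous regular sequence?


codim=3, depth=dim(R/I)=10-3=7
Product=3*7=21


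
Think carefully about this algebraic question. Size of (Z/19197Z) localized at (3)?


3-primary part: 19197=3^5*79
Size=3^5=243


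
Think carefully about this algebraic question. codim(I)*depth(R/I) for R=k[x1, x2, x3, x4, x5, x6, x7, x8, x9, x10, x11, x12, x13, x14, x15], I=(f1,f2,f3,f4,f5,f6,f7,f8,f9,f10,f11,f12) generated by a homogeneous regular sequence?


codim=12, depth=dim(R/I)=15-12=3
Product=12*3=36


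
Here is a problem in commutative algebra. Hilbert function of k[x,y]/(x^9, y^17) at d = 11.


k[x,y], I = (x^9, y^17), d = 11
Need i < 9 and d-i < 17.
Range: 0 <= i <= 8.
H(11) = 9


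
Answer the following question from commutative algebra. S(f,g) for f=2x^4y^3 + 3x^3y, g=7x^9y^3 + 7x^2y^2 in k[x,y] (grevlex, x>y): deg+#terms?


LT(f)=2x^4y^3, LT(g)=7x^9y^3
lcm(LM)=x^9y^3
S(f,g) (scaled by 14 to clear denominators) = 7x^5*f - 2*g = 21x^8y - 14x^2y^2
2 terms, deg 9.
9+2=11


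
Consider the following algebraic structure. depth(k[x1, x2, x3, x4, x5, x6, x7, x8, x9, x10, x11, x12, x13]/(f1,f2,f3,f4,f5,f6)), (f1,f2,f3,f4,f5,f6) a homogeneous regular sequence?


depth(R)=13
depth(R/I)=13-6=7


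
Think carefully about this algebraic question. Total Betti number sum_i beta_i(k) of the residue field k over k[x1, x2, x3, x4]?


Koszul resolution: beta_i(k)=C(n,i), n=4
sum_i C(4,i) = 2^4 = 16


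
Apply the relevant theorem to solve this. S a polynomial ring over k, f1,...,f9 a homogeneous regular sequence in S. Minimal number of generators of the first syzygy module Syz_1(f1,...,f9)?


Regular sequence => Koszul complex is the minimal free resolution.
Syz_1 minimally generated by Koszul relations f_i*e_j - f_j*e_i (i<j): mu(Syz_1) = beta_2 = C(m,2) = m(m-1)/2
m=9
9*8/2 = 36


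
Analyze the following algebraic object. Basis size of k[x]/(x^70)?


Basis: 1,x,...,x^69
dim=70


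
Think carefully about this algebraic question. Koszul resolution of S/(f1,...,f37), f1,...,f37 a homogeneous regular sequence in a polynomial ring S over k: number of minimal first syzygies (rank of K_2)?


Regular sequence => Koszul complex is the minimal free resolution.
Syz_1 minimally generated by Koszul relations f_i*e_j - f_j*e_i (i<j): mu(Syz_1) = beta_2 = C(m,2) = m(m-1)/2
m=37
37*36/2 = 666


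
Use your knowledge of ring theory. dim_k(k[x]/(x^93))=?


Basis: 1,x,...,x^92
dim=93


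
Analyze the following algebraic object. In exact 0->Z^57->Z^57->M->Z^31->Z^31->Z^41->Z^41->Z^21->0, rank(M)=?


Alt sum=0:
(-1)^0*57 + (-1)^1*57 + (-1)^2*? + (-1)^3*31 + (-1)^4*31 + (-1)^5*41 + (-1)^6*41 + (-1)^7*21=0
rank(M)=21


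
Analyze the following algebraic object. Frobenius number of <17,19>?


gcd(17,19)=1 => F=ab-a-b=17*19-17-19=323-36=287


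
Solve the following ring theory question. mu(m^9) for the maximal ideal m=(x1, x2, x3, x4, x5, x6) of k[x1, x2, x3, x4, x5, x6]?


Graded Nakayama: mu(m^d) = dim_k (m^d/m^(d+1)) = #degree-9 monomials in 6 vars
C(n+d-1,d)=C(14,9)=2002


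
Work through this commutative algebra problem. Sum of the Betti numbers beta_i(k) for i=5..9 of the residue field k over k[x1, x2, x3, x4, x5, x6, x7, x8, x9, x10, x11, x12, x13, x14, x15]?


Koszul resolution: beta_i(k)=C(n,i), n=15
C(15,5)=3003, C(15,6)=5005, C(15,7)=6435, C(15,8)=6435, C(15,9)=5005
Sum=25883


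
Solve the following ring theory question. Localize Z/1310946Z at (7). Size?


7-primary part: 1310946=7^5*78
Size=7^5=16807


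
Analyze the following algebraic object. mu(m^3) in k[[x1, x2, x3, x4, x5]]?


C(n+d-1,d)=C(7,3)=35


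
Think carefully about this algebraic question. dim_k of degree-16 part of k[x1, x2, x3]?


C(d+n-1,n-1)=C(18,2)=153


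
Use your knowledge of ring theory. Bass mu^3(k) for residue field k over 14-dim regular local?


C(n,i)=C(14,3)=364


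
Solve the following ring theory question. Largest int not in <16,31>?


gcd(16,31)=1 => F=ab-a-b=16*31-16-31=496-47=449


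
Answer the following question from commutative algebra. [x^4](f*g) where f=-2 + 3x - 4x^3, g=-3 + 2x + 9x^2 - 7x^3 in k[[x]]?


[x^4] = sum a_i*b_j, i+j=4
  3*-7=-21
  -4*2=-8
Sum=-29


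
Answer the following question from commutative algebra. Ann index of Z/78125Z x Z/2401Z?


Exponent = lcm of the cyclic orders; pairwise coprime => product.
5^7*7^4=78125*2401=187578125


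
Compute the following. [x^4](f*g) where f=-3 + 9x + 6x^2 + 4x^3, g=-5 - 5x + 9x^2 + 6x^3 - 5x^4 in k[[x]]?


[x^4] = sum a_i*b_j, i+j=4
  -3*-5=15
  9*6=54
  6*9=54
  4*-5=-20
Sum=103


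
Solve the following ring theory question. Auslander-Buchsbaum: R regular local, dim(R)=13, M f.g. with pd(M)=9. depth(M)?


pd+depth=depth(R)=13
depth=13-9=4


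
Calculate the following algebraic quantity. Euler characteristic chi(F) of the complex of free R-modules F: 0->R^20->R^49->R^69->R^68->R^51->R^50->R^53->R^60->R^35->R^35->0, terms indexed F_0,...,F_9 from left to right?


chi = sum (-1)^i * rank:
(-1)^0*20=20
(-1)^1*49=-49
(-1)^2*69=69
(-1)^3*68=-68
(-1)^4*51=51
(-1)^5*50=-50
(-1)^6*53=53
(-1)^7*60=-60
(-1)^8*35=35
(-1)^9*35=-35
chi=-34


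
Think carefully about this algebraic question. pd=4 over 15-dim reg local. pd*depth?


pd+depth=15
depth=15-4=11
pd*depth=4*11=44


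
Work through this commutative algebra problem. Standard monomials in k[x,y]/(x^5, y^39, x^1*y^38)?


k[x,y]/I, I = (x^5, y^39, x^1*y^38)
Rect: 5x39=195. Corner: (5-1)x(39-38)=4.
dim = 195-4 = 191


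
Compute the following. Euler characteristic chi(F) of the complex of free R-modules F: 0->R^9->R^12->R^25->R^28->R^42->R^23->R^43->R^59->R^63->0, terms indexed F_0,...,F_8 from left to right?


chi = sum (-1)^i * rank:
(-1)^0*9=9
(-1)^1*12=-12
(-1)^2*25=25
(-1)^3*28=-28
(-1)^4*42=42
(-1)^5*23=-23
(-1)^6*43=43
(-1)^7*59=-59
(-1)^8*63=63
chi=60


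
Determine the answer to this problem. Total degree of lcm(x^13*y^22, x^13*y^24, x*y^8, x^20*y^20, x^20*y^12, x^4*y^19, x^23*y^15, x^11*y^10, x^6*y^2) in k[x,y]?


lcm = componentwise max:
x: max(13,13,1,20,20,4,23,11,6)=23
y: max(22,24,8,20,12,19,15,10,2)=24
Total=23+24=47


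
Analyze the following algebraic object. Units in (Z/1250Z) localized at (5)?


Local ring = Z/625Z.
phi(625) = 5^3*(5-1) = 500


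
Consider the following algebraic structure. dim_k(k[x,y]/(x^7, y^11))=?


Basis: x^i*y^j, i<7, j<11
7*11=77


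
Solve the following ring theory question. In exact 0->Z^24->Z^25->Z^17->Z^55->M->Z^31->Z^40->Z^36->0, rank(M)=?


Alt sum=0:
(-1)^0*24 + (-1)^1*25 + (-1)^2*17 + (-1)^3*55 + (-1)^4*? + (-1)^5*31 + (-1)^6*40 + (-1)^7*36=0
rank(M)=66


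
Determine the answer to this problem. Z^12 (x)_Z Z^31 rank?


rank(M(x)N) = rank(M)*rank(N)
12*31 = 372


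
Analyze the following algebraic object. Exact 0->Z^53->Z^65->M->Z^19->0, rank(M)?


Alt sum=0:
(-1)^0*53 + (-1)^1*65 + (-1)^2*? + (-1)^3*19=0
rank(M)=31


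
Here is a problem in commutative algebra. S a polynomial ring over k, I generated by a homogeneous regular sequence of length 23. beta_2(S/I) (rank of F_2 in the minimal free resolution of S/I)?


Regular sequence => Koszul complex is the minimal free resolution.
Syz_1 minimally generated by Koszul relations f_i*e_j - f_j*e_i (i<j): mu(Syz_1) = beta_2 = C(m,2) = m(m-1)/2
m=23
23*22/2 = 253


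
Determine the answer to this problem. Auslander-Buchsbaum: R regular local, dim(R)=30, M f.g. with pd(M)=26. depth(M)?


pd+depth=depth(R)=30
depth=30-26=4


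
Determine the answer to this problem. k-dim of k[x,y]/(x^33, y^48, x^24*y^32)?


k[x,y]/I, I = (x^33, y^48, x^24*y^32)
Rect: 33x48=1584. Corner: (33-24)x(48-32)=144.
dim = 1584-144 = 1440


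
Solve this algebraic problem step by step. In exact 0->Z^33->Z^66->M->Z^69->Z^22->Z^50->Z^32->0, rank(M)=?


Alt sum=0:
(-1)^0*33 + (-1)^1*66 + (-1)^2*? + (-1)^3*69 + (-1)^4*22 + (-1)^5*50 + (-1)^6*32=0
rank(M)=98


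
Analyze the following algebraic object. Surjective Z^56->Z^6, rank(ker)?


rank(ker) = 56-6 = 50


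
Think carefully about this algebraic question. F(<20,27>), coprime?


gcd(20,27)=1 => F=ab-a-b=20*27-20-27=540-47=493


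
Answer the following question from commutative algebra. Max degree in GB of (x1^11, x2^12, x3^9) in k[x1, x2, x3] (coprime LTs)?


Pure powers, coprime LTs => already GB.
Degrees: 11, 12, 9
Max=12


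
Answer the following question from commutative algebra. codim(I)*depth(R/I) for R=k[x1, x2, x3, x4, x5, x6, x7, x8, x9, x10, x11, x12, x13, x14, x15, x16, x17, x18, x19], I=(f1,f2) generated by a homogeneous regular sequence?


codim=2, depth=dim(R/I)=19-2=17
Product=2*17=34


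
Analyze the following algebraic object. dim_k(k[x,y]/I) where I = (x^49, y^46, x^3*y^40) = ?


k[x,y]/I, I = (x^49, y^46, x^3*y^40)
Rect: 49x46=2254. Corner: (49-3)x(46-40)=276.
dim = 2254-276 = 1978


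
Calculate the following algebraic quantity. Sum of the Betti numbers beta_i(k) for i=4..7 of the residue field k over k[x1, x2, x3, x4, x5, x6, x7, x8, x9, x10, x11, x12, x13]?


Koszul resolution: beta_i(k)=C(n,i), n=13
C(13,4)=715, C(13,5)=1287, C(13,6)=1716, C(13,7)=1716
Sum=5434


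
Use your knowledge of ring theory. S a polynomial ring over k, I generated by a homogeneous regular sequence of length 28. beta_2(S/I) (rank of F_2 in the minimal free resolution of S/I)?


Regular sequence => Koszul complex is the minimal free resolution.
Syz_1 minimally generated by Koszul relations f_i*e_j - f_j*e_i (i<j): mu(Syz_1) = beta_2 = C(m,2) = m(m-1)/2
m=28
28*27/2 = 378


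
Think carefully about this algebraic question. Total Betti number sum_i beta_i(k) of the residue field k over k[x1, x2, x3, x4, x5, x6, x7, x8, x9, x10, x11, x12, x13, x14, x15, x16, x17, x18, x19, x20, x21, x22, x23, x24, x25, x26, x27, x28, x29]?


Koszul resolution: beta_i(k)=C(n,i), n=29
sum_i C(29,i) = 2^29 = 536870912


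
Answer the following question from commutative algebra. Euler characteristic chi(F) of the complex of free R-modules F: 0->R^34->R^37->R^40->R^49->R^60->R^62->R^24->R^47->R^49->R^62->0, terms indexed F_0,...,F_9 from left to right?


chi = sum (-1)^i * rank:
(-1)^0*34=34
(-1)^1*37=-37
(-1)^2*40=40
(-1)^3*49=-49
(-1)^4*60=60
(-1)^5*62=-62
(-1)^6*24=24
(-1)^7*47=-47
(-1)^8*49=49
(-1)^9*62=-62
chi=-50


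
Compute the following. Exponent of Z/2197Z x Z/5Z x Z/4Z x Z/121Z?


Exponent = lcm of the cyclic orders; pairwise coprime => product.
13^3*5^1*2^2*11^2=2197*5*4*121=5316740


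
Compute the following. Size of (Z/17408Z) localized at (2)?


2-primary part: 17408=2^10*17
Size=2^10=1024


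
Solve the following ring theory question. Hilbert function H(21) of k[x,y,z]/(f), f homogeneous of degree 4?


C(23,2)-C(19,2)=253-171=82


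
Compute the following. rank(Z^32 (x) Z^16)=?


rank(M(x)N) = rank(M)*rank(N)
32*16 = 512


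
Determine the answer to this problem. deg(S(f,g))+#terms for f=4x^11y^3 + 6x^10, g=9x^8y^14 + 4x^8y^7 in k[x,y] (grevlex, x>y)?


LT(f)=4x^11y^3, LT(g)=9x^8y^14
lcm(LM)=x^11y^14
S(f,g) (scaled by 36 to clear denominators) = 9y^11*f - 4x^3*g = 54x^10y^11 - 16x^11y^7
2 terms, deg 21.
21+2=23


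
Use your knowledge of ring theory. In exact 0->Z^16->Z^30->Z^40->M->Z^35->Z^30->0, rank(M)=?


Alt sum=0:
(-1)^0*16 + (-1)^1*30 + (-1)^2*40 + (-1)^3*? + (-1)^4*35 + (-1)^5*30=0
rank(M)=31


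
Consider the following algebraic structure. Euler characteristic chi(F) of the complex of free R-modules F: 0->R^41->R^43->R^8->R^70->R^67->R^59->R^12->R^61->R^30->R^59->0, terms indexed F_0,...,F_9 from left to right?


chi = sum (-1)^i * rank:
(-1)^0*41=41
(-1)^1*43=-43
(-1)^2*8=8
(-1)^3*70=-70
(-1)^4*67=67
(-1)^5*59=-59
(-1)^6*12=12
(-1)^7*61=-61
(-1)^8*30=30
(-1)^9*59=-59
chi=-134


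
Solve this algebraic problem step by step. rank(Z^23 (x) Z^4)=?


rank(M(x)N) = rank(M)*rank(N)
23*4 = 92


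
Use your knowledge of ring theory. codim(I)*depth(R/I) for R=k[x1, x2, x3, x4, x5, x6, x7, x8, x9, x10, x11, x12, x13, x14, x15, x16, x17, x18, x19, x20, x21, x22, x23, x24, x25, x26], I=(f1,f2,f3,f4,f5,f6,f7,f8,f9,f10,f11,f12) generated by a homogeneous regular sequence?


codim=12, depth=dim(R/I)=26-12=14
Product=12*14=168


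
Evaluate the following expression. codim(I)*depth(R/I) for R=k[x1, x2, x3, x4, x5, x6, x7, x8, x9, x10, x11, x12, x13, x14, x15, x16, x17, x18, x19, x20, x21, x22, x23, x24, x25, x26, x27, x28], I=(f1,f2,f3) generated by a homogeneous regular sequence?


codim=3, depth=dim(R/I)=28-3=25
Product=3*25=75


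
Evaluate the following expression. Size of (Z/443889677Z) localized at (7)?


7-primary part: 443889677=7^9*11
Size=7^9=40353607


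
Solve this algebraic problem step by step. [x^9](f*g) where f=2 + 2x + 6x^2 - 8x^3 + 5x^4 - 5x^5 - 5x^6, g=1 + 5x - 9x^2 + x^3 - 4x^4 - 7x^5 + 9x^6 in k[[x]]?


[x^9] = sum a_i*b_j, i+j=9
  -8*9=-72
  5*-7=-35
  -5*-4=20
  -5*1=-5
Sum=-92


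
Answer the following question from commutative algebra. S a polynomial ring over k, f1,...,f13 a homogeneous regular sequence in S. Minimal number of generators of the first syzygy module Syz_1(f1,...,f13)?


Regular sequence => Koszul complex is the minimal free resolution.
Syz_1 minimally generated by Koszul relations f_i*e_j - f_j*e_i (i<j): mu(Syz_1) = beta_2 = C(m,2) = m(m-1)/2
m=13
13*12/2 = 78


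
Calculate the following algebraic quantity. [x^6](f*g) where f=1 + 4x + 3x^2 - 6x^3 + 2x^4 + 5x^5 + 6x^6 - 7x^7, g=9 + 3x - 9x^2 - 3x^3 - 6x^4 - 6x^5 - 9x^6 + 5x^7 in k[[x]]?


[x^6] = sum a_i*b_j, i+j=6
  1*-9=-9
  4*-6=-24
  3*-6=-18
  -6*-3=18
  2*-9=-18
  5*3=15
  6*9=54
Sum=18


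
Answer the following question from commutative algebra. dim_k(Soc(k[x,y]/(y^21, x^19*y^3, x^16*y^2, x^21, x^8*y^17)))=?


Socle = ann(m) = span of standard monomials u with x*u, y*u in I (staircase corners).
Redundant generators: x^19*y^3
Minimal generators: x^21, x^16*y^2, x^8*y^17, y^21
Corners: x^7y^20, x^15y^16, x^20y
Socle dim=3


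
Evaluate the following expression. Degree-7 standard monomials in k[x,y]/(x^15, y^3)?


k[x,y], I = (x^15, y^3), d = 7
Need i < 15 and d-i < 3.
Range: 5 <= i <= 7.
H(7) = 3


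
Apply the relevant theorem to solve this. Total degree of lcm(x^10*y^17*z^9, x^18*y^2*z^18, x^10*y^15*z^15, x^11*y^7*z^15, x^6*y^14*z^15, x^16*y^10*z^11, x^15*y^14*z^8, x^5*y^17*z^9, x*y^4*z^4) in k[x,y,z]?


lcm = componentwise max:
x: max(10,18,10,11,6,16,15,5,1)=18
y: max(17,2,15,7,14,10,14,17,4)=17
z: max(9,18,15,15,15,11,8,9,4)=18
Total=18+17+18=53


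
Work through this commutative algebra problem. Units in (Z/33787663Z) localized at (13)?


Local ring = Z/4826809Z.
phi(4826809) = 13^5*(13-1) = 4455516


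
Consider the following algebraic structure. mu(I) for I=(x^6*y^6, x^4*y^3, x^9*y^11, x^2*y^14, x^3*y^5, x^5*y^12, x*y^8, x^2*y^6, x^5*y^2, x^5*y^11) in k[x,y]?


Remove redundant (divisible by others).
x^9*y^11 redundant.
x^5*y^11 redundant.
x^6*y^6 redundant.
x^5*y^12 redundant.
x^2*y^14 redundant.
Min: x^5*y^2, x^4*y^3, x^3*y^5, x^2*y^6, x*y^8
Count=5


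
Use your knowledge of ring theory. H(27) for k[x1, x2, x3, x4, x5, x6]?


C(d+n-1,n-1)=C(32,5)=201376


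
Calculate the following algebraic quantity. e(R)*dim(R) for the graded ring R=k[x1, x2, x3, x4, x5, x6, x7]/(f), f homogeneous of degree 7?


e(R)=deg(f)=7, dim(R)=7-1=6
e*dim=7*6=42


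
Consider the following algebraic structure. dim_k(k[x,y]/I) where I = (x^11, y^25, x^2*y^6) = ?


k[x,y]/I, I = (x^11, y^25, x^2*y^6)
Rect: 11x25=275. Corner: (11-2)x(25-6)=171.
dim = 275-171 = 104


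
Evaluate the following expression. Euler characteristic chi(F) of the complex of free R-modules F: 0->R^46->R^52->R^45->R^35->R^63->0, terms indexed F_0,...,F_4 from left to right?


chi = sum (-1)^i * rank:
(-1)^0*46=46
(-1)^1*52=-52
(-1)^2*45=45
(-1)^3*35=-35
(-1)^4*63=63
chi=67


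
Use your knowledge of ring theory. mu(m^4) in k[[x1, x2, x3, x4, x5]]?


C(n+d-1,d)=C(8,4)=70


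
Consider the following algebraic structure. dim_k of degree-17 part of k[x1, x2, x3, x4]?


C(d+n-1,n-1)=C(20,3)=1140


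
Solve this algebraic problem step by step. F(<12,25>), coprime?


gcd(12,25)=1 => F=ab-a-b=12*25-12-25=300-37=263


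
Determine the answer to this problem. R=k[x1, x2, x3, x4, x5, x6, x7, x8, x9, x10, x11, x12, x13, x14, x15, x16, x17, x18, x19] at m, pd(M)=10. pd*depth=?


pd+depth=19
depth=19-10=9
pd*depth=10*9=90


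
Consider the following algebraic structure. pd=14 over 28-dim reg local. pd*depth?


pd+depth=28
depth=28-14=14
pd*depth=14*14=196


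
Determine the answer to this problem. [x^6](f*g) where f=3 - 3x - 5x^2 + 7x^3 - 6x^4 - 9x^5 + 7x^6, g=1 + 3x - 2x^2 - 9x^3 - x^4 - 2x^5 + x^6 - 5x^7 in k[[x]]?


[x^6] = sum a_i*b_j, i+j=6
  3*1=3
  -3*-2=6
  -5*-1=5
  7*-9=-63
  -6*-2=12
  -9*3=-27
  7*1=7
Sum=-57


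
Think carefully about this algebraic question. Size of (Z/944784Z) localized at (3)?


3-primary part: 944784=3^10*16
Size=3^10=59049


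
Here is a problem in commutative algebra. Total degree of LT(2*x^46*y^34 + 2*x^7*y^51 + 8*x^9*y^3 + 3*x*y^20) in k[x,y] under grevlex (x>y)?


LT: 2*x^46*y^34
deg_x=46, deg_y=34
Total=46+34=80


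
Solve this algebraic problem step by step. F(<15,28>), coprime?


gcd(15,28)=1 => F=ab-a-b=15*28-15-28=420-43=377


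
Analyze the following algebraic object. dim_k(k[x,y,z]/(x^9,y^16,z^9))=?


Basis: x^iy^jz^k, i<9,j<16,k<9
9*16*9=1296


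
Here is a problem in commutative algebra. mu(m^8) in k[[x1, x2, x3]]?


C(n+d-1,d)=C(10,8)=45


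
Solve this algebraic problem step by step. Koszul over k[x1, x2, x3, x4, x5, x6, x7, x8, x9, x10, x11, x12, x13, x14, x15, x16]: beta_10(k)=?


C(n,i)=C(16,10)=8008


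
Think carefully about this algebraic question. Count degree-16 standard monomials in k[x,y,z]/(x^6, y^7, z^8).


Need i<6, j<7, k<8 with i+j+k=16.
For each i, j ranges over max(0,16-i-7)..min(6,16-i):
  i=0: j in [9,6] -> 0
  i=1: j in [8,6] -> 0
  i=2: j in [7,6] -> 0
  i=3: j in [6,6] -> 1
  i=4: j in [5,6] -> 2
  i=5: j in [4,6] -> 3
H(16) = 0+0+0+1+2+3 = 6


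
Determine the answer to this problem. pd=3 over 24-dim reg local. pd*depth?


pd+depth=24
depth=24-3=21
pd*depth=3*21=63


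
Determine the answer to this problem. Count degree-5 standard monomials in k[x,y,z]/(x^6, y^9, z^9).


Need i<6, j<9, k<9 with i+j+k=5.
For each i, j ranges over max(0,5-i-8)..min(8,5-i):
  i=0: j in [0,5] -> 6
  i=1: j in [0,4] -> 5
  i=2: j in [0,3] -> 4
  i=3: j in [0,2] -> 3
  i=4: j in [0,1] -> 2
  i=5: j in [0,0] -> 1
H(5) = 6+5+4+3+2+1 = 21


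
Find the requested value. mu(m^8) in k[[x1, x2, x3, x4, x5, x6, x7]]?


C(n+d-1,d)=C(14,8)=3003


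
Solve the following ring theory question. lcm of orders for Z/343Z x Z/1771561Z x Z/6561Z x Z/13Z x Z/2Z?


Exponent = lcm of the cyclic orders; pairwise coprime => product.
7^3*11^6*3^8*13^1*2^1=343*1771561*6561*13*2=103655802127878


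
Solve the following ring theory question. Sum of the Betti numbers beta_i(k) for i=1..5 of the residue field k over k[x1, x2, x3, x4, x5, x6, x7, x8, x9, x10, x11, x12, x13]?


Koszul resolution: beta_i(k)=C(n,i), n=13
C(13,1)=13, C(13,2)=78, C(13,3)=286, C(13,4)=715, C(13,5)=1287
Sum=2379


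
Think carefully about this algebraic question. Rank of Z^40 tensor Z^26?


rank(M(x)N) = rank(M)*rank(N)
40*26 = 1040


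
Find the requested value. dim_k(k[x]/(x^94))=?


Basis: 1,x,...,x^93
dim=94


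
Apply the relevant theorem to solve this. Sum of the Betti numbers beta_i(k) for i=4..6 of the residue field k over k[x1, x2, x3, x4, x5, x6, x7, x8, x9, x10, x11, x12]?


Koszul resolution: beta_i(k)=C(n,i), n=12
C(12,4)=495, C(12,5)=792, C(12,6)=924
Sum=2211


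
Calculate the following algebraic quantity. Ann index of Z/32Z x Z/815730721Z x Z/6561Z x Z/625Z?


Exponent = lcm of the cyclic orders; pairwise coprime => product.
2^5*13^8*3^8*5^4=32*815730721*6561*625=107040185209620000


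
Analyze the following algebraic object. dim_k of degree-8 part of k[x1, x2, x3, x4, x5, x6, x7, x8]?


C(d+n-1,n-1)=C(15,7)=6435


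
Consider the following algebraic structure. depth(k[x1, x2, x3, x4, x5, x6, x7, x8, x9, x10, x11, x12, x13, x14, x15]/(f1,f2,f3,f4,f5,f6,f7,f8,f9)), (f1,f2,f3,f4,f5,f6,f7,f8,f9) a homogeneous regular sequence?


depth(R)=15
depth(R/I)=15-9=6


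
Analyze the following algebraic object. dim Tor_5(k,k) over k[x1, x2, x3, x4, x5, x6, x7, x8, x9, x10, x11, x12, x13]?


Koszul: C(n,i)=C(13,5)=1287


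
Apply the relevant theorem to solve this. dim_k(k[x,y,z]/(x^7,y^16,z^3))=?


Basis: x^iy^jz^k, i<7,j<16,k<3
7*16*3=336


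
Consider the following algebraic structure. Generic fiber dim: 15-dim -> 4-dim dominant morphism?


dim(fiber)=dim(X)-dim(Y)=15-4=11


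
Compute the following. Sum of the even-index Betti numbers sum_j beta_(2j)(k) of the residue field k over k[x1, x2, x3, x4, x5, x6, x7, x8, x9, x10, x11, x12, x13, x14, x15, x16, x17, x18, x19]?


Koszul resolution: beta_i(k)=C(n,i), n=19
sum_even C(19,i) = 2^(n-1) = 2^18 = 262144


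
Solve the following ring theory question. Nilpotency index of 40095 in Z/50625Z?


40095^k mod 50625:
k=1: 40095
k=2: 12150
k=3: 40500
k=4: 0
First zero at k = 4


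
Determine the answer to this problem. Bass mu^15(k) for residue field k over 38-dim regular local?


C(n,i)=C(38,15)=15471286560


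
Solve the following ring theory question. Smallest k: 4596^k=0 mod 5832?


4596^k mod 5832:
k=1: 4596
k=2: 5544
k=3: 216
k=4: 1296
k=5: 1944
k=6: 0
First zero at k = 6


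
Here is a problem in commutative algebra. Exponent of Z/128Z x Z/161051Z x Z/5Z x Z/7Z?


Exponent = lcm of the cyclic orders; pairwise coprime => product.
2^7*11^5*5^1*7^1=128*161051*5*7=721508480


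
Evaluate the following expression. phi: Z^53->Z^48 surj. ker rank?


rank(ker) = 53-48 = 5


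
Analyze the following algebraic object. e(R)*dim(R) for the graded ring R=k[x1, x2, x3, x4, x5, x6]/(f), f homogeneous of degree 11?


e(R)=deg(f)=11, dim(R)=6-1=5
e*dim=11*5=55


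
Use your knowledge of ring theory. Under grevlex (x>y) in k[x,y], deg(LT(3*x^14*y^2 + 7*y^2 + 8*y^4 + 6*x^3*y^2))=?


LT: 3*x^14*y^2
deg_x=14, deg_y=2
Total=14+2=16


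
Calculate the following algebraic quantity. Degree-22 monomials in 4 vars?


C(d+n-1,n-1)=C(25,3)=2300


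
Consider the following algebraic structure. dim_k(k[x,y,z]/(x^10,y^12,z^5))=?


Basis: x^iy^jz^k, i<10,j<12,k<5
10*12*5=600


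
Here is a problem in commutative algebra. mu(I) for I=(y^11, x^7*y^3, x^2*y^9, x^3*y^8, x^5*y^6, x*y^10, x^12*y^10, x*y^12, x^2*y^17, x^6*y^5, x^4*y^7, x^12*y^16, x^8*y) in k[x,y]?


Remove redundant (divisible by others).
x^12*y^16 redundant.
x^12*y^10 redundant.
x*y^12 redundant.
x^2*y^17 redundant.
Min: x^8*y, x^7*y^3, x^6*y^5, x^5*y^6, x^4*y^7, x^3*y^8, x^2*y^9, x*y^10, y^11
Count=9


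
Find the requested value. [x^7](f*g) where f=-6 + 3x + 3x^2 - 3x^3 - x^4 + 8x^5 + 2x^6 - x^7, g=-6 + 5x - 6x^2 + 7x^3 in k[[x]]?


[x^7] = sum a_i*b_j, i+j=7
  -1*7=-7
  8*-6=-48
  2*5=10
  -1*-6=6
Sum=-39


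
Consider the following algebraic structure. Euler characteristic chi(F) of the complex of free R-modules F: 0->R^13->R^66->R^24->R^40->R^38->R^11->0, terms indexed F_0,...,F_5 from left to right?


chi = sum (-1)^i * rank:
(-1)^0*13=13
(-1)^1*66=-66
(-1)^2*24=24
(-1)^3*40=-40
(-1)^4*38=38
(-1)^5*11=-11
chi=-42


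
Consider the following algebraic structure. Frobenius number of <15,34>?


gcd(15,34)=1 => F=ab-a-b=15*34-15-34=510-49=461


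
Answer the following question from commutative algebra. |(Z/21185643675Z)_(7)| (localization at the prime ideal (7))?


7-primary part: 21185643675=7^10*75
Size=7^10=282475249


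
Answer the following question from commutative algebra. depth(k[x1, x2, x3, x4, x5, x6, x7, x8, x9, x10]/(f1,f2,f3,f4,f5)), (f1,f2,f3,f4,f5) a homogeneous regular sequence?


depth(R)=10
depth(R/I)=10-5=5


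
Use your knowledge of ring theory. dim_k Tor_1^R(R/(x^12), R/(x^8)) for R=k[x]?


Tor_1(R/I,R/J)=(I cap J)/IJ=(x^12)/(x^20)
dim=20-12=min(12,8)=8


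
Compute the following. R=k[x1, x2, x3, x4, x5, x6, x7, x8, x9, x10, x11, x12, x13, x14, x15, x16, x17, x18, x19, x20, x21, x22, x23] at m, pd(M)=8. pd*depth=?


pd+depth=23
depth=23-8=15
pd*depth=8*15=120


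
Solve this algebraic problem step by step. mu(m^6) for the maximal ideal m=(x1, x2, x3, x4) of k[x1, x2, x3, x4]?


Graded Nakayama: mu(m^d) = dim_k (m^d/m^(d+1)) = #degree-6 monomials in 4 vars
C(n+d-1,d)=C(9,6)=84


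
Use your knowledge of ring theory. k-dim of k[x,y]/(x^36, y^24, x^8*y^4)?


k[x,y]/I, I = (x^36, y^24, x^8*y^4)
Rect: 36x24=864. Corner: (36-8)x(24-4)=560.
dim = 864-560 = 304


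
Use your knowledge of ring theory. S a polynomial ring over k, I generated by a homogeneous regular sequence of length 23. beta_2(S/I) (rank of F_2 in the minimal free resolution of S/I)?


Regular sequence => Koszul complex is the minimal free resolution.
Syz_1 minimally generated by Koszul relations f_i*e_j - f_j*e_i (i<j): mu(Syz_1) = beta_2 = C(m,2) = m(m-1)/2
m=23
23*22/2 = 253


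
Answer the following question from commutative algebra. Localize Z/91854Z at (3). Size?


3-primary part: 91854=3^8*14
Size=3^8=6561


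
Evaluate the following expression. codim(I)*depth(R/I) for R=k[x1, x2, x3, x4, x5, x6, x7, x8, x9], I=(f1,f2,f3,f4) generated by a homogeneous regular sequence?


codim=4, depth=dim(R/I)=9-4=5
Product=4*5=20


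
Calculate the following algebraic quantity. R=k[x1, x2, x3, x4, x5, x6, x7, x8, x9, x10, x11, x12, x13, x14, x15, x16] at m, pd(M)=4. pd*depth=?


pd+depth=16
depth=16-4=12
pd*depth=4*12=48


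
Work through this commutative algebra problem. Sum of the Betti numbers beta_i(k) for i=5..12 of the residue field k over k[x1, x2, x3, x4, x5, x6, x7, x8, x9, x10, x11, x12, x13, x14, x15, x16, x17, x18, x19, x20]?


Koszul resolution: beta_i(k)=C(n,i), n=20
C(20,5)=15504, C(20,6)=38760, C(20,7)=77520, C(20,8)=125970, C(20,9)=167960, C(20,10)=184756, C(20,11)=167960, C(20,12)=125970
Sum=904400


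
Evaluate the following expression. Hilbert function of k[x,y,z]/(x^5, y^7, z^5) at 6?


Need i<5, j<7, k<5 with i+j+k=6.
For each i, j ranges over max(0,6-i-4)..min(6,6-i):
  i=0: j in [2,6] -> 5
  i=1: j in [1,5] -> 5
  i=2: j in [0,4] -> 5
  i=3: j in [0,3] -> 4
  i=4: j in [0,2] -> 3
H(6) = 5+5+5+4+3 = 22


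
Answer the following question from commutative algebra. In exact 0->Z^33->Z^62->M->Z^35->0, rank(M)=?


Alt sum=0:
(-1)^0*33 + (-1)^1*62 + (-1)^2*? + (-1)^3*35=0
rank(M)=64


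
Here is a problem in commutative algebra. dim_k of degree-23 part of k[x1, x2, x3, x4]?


C(d+n-1,n-1)=C(26,3)=2600


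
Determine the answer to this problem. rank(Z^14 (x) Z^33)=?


rank(M(x)N) = rank(M)*rank(N)
14*33 = 462


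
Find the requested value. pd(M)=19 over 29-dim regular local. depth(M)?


pd+depth=depth(R)=29
depth=29-19=10


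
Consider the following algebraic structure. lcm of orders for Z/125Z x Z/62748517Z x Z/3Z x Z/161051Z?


Exponent = lcm of the cyclic orders; pairwise coprime => product.
5^3*13^7*3^1*11^5=125*62748517*3*161051=3789641779262625


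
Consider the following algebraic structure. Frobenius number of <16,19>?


gcd(16,19)=1 => F=ab-a-b=16*19-16-19=304-35=269


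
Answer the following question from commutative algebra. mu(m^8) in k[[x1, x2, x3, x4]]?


C(n+d-1,d)=C(11,8)=165


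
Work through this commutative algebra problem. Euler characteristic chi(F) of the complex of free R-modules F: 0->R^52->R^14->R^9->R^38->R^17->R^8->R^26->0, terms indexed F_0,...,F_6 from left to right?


chi = sum (-1)^i * rank:
(-1)^0*52=52
(-1)^1*14=-14
(-1)^2*9=9
(-1)^3*38=-38
(-1)^4*17=17
(-1)^5*8=-8
(-1)^6*26=26
chi=44


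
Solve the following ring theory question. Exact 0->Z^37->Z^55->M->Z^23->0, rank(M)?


Alt sum=0:
(-1)^0*37 + (-1)^1*55 + (-1)^2*? + (-1)^3*23=0
rank(M)=41


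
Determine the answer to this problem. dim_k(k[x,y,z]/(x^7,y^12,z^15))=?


Basis: x^iy^jz^k, i<7,j<12,k<15
7*12*15=1260


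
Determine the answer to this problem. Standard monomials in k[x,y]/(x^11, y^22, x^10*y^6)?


k[x,y]/I, I = (x^11, y^22, x^10*y^6)
Rect: 11x22=242. Corner: (11-10)x(22-6)=16.
dim = 242-16 = 226


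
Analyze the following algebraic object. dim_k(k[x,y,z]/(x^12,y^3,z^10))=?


Basis: x^iy^jz^k, i<12,j<3,k<10
12*3*10=360


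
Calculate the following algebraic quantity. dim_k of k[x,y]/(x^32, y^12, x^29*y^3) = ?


k[x,y]/I, I = (x^32, y^12, x^29*y^3)
Rect: 32x12=384. Corner: (32-29)x(12-3)=27.
dim = 384-27 = 357


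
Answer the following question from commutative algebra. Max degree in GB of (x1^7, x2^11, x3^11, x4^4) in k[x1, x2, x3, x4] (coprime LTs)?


Pure powers, coprime LTs => already GB.
Degrees: 7, 11, 11, 4
Max=11


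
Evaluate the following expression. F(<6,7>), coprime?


gcd(6,7)=1 => F=ab-a-b=6*7-6-7=42-13=29


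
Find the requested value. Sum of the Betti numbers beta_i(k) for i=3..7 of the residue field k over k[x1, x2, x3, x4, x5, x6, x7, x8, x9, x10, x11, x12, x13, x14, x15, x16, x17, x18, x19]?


Koszul resolution: beta_i(k)=C(n,i), n=19
C(19,3)=969, C(19,4)=3876, C(19,5)=11628, C(19,6)=27132, C(19,7)=50388
Sum=93993


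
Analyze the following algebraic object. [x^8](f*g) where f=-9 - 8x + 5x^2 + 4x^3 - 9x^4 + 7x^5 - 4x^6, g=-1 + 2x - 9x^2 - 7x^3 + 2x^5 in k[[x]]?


[x^8] = sum a_i*b_j, i+j=8
  4*2=8
  7*-7=-49
  -4*-9=36
Sum=-5


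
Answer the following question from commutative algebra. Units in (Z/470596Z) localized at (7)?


Local ring = Z/117649Z.
phi(117649) = 7^5*(7-1) = 100842


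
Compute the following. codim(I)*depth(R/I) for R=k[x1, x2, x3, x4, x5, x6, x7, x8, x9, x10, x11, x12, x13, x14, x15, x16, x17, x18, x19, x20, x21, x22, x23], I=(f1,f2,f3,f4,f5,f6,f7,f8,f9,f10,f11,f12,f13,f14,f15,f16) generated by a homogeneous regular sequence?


codim=16, depth=dim(R/I)=23-16=7
Product=16*7=112


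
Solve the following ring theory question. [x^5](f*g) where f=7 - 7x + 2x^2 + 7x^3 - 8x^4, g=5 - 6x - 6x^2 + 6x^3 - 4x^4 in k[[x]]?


[x^5] = sum a_i*b_j, i+j=5
  -7*-4=28
  2*6=12
  7*-6=-42
  -8*-6=48
Sum=46


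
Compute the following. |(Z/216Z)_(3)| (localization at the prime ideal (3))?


3-primary part: 216=3^3*8
Size=3^3=27


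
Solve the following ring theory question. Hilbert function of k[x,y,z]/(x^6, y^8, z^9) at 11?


Need i<6, j<8, k<9 with i+j+k=11.
For each i, j ranges over max(0,11-i-8)..min(7,11-i):
  i=0: j in [3,7] -> 5
  i=1: j in [2,7] -> 6
  i=2: j in [1,7] -> 7
  i=3: j in [0,7] -> 8
  i=4: j in [0,7] -> 8
  i=5: j in [0,6] -> 7
H(11) = 5+6+7+8+8+7 = 41


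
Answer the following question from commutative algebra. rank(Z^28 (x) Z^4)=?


rank(M(x)N) = rank(M)*rank(N)
28*4 = 112


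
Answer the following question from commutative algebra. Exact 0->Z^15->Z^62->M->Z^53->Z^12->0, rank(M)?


Alt sum=0:
(-1)^0*15 + (-1)^1*62 + (-1)^2*? + (-1)^3*53 + (-1)^4*12=0
rank(M)=88


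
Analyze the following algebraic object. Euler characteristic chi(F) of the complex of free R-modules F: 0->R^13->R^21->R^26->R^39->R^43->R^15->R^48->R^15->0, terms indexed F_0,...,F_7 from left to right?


chi = sum (-1)^i * rank:
(-1)^0*13=13
(-1)^1*21=-21
(-1)^2*26=26
(-1)^3*39=-39
(-1)^4*43=43
(-1)^5*15=-15
(-1)^6*48=48
(-1)^7*15=-15
chi=40
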